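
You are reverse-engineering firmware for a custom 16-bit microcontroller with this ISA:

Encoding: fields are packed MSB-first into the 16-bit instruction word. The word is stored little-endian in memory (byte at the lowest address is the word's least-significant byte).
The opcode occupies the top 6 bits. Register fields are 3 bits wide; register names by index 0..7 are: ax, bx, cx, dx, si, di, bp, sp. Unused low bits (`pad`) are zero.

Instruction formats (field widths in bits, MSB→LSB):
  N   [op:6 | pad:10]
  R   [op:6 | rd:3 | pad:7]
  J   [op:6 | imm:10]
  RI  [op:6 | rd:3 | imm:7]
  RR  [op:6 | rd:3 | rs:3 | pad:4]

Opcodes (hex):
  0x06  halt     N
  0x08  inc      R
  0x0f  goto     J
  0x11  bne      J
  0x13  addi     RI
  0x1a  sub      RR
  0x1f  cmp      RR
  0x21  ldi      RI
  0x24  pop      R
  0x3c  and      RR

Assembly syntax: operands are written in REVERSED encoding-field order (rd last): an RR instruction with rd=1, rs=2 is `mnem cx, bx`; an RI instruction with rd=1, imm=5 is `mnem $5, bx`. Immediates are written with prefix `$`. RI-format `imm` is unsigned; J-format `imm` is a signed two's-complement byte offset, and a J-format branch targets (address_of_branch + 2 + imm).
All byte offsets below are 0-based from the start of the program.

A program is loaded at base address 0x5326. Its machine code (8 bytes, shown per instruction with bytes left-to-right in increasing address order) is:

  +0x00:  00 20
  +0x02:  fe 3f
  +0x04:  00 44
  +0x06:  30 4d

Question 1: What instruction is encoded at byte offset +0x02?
goto $-2

@+02  little-endian(fe 3f) = 0x3ffe
  top 6b → 0xf → goto [J]
  imm: (w>>0)&0x3ff=0x3fe (s10→-2) → $-2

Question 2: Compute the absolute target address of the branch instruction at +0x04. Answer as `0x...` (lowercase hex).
+0x04: 00 44 ⇒ word 0x4400 (little)
  op=0x4400>>10=0x11 ⇒ bne (J)
  [9:0] imm=0 = $0
  target = base 0x5326 + off 0x04 + 2 + imm 0 = 0x532c

0x532c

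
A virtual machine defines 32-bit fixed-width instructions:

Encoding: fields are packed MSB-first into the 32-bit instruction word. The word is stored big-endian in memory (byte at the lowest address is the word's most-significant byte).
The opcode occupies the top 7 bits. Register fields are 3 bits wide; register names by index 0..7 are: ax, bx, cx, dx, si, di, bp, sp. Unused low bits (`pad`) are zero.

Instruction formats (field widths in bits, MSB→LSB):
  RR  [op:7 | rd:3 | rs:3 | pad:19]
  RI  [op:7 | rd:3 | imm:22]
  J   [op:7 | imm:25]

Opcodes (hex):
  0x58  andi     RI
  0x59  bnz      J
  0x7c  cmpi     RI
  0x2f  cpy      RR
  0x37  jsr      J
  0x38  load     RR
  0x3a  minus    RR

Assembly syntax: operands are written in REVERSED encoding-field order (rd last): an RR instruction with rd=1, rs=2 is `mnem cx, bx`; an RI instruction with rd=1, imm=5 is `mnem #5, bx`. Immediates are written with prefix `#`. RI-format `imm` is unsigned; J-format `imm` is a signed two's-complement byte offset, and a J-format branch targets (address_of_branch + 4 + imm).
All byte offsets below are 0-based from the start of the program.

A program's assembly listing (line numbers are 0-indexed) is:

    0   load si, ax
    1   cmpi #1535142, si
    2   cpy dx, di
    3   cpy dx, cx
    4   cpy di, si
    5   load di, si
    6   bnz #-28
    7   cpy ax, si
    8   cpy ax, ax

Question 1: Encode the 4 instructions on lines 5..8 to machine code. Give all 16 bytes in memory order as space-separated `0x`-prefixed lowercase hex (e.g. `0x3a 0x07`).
0x71 0x28 0x00 0x00 0xb3 0xff 0xff 0xe4 0x5f 0x00 0x00 0x00 0x5e 0x00 0x00 0x00

5. load fields op=0x38:7|rd=4:3|rs=5:3|pad=0:19 → word 71280000h → 71 28 00 00
6. bnz fields op=0x59:7|imm=-28:25 → word b3ffffe4h → b3 ff ff e4
7. cpy fields op=0x2f:7|rd=4:3|rs=0:3|pad=0:19 → word 5f000000h → 5f 00 00 00
8. cpy fields op=0x2f:7|rd=0:3|rs=0:3|pad=0:19 → word 5e000000h → 5e 00 00 00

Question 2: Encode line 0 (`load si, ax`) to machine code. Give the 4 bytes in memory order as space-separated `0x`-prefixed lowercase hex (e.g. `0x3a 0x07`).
0x70 0x20 0x00 0x00

line 0 (load): pack op=0x38:7|rd=0:3|rs=4:3|pad=0:19 = 0x70200000; big→ 70 20 00 00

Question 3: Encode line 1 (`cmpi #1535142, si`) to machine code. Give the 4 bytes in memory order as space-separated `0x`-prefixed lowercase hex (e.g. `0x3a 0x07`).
0xf9 0x17 0x6c 0xa6

1. cmpi fields op=0x7c:7|rd=4:3|imm=1535142:22 → word f9176ca6h → f9 17 6c a6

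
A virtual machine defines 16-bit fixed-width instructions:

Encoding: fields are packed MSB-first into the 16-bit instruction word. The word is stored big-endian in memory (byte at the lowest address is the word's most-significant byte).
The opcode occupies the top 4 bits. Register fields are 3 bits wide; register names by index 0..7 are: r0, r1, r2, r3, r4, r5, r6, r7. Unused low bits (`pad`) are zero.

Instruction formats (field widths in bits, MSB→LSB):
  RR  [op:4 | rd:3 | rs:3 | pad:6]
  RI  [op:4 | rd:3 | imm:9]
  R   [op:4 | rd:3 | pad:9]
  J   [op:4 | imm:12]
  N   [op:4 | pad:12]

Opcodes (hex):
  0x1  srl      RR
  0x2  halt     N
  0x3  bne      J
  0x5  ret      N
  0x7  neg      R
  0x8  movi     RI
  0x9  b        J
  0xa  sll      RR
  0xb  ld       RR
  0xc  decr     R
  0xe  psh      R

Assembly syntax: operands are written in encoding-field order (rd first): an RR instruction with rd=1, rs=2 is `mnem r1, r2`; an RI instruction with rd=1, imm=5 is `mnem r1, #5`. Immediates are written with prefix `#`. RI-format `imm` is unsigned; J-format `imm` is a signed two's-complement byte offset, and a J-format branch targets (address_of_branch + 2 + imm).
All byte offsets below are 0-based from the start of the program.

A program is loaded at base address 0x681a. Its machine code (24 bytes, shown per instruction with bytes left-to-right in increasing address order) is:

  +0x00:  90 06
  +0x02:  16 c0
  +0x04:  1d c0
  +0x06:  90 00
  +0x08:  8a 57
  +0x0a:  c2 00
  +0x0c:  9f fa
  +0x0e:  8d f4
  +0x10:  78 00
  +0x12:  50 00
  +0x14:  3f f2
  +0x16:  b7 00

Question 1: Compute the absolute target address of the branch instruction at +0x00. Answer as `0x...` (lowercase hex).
0x6822

[00] 90 06 → 0x9006
  top 4b → 0x9 → b [J]
  [11:0] imm=6 = #6
  target = base 0x681a + off 0x00 + 2 + imm 6 = 0x6822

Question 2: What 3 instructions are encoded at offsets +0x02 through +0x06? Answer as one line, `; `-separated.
off 0x02: read 16 c0 as big → 0x16c0
  op=0x16c0>>12=0x1 ⇒ srl (RR)
  [11:9] rd=3 = r3
  [8:6] rs=3 = r3
off 0x04: read 1d c0 as big → 0x1dc0
  op=0x1dc0>>12=0x1 ⇒ srl (RR)
  [11:9] rd=6 = r6
  [8:6] rs=7 = r7
off 0x06: read 90 00 as big → 0x9000
  op=0x9000>>12=0x9 ⇒ b (J)
  [11:0] imm=0 = #0

srl r3, r3; srl r6, r7; b #0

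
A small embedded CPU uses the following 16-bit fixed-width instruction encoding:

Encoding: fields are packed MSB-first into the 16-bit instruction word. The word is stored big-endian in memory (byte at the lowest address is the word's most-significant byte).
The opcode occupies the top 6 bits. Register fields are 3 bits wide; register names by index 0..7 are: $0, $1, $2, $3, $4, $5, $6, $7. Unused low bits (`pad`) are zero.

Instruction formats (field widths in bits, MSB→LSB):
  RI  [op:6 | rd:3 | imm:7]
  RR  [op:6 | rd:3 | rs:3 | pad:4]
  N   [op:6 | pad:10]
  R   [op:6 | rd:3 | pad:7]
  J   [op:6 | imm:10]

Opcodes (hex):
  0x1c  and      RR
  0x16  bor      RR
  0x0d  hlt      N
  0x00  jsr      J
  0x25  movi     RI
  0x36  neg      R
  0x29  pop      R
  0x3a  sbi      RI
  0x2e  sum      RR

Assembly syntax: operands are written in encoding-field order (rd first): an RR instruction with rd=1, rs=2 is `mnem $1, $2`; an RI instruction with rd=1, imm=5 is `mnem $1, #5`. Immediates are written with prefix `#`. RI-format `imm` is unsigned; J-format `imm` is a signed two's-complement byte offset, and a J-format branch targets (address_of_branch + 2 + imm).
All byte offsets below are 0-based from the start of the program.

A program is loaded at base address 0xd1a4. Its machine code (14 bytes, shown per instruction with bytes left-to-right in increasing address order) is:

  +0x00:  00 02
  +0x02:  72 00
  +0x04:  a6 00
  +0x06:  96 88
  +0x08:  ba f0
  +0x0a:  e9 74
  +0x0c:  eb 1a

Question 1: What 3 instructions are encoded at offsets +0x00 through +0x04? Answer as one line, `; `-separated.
+0x00: 00 02 ⇒ word 0x0002 (big)
  opcode bits[15:10]=0x0: jsr/J
  [9:0] imm=2 = #2
+0x02: 72 00 ⇒ word 0x7200 (big)
  opcode bits[15:10]=0x1c: and/RR
  [9:7] rd=4 = $4
  [6:4] rs=0 = $0
+0x04: a6 00 ⇒ word 0xa600 (big)
  opcode bits[15:10]=0x29: pop/R
  [9:7] rd=4 = $4

jsr #2; and $4, $0; pop $4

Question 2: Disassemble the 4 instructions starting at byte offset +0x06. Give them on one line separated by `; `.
movi $5, #8; sum $5, $7; sbi $2, #116; sbi $6, #26

[06] 96 88 → 0x9688
  op=0x9688>>10=0x25 ⇒ movi (RI)
  rd@[9:7]=0x5 ⇒ $5
  imm@[6:0]=0x8 ⇒ #8
[08] ba f0 → 0xbaf0
  op=0xbaf0>>10=0x2e ⇒ sum (RR)
  rd@[9:7]=0x5 ⇒ $5
  rs@[6:4]=0x7 ⇒ $7
[0a] e9 74 → 0xe974
  op=0xe974>>10=0x3a ⇒ sbi (RI)
  rd@[9:7]=0x2 ⇒ $2
  imm@[6:0]=0x74 ⇒ #116
[0c] eb 1a → 0xeb1a
  op=0xeb1a>>10=0x3a ⇒ sbi (RI)
  rd@[9:7]=0x6 ⇒ $6
  imm@[6:0]=0x1a ⇒ #26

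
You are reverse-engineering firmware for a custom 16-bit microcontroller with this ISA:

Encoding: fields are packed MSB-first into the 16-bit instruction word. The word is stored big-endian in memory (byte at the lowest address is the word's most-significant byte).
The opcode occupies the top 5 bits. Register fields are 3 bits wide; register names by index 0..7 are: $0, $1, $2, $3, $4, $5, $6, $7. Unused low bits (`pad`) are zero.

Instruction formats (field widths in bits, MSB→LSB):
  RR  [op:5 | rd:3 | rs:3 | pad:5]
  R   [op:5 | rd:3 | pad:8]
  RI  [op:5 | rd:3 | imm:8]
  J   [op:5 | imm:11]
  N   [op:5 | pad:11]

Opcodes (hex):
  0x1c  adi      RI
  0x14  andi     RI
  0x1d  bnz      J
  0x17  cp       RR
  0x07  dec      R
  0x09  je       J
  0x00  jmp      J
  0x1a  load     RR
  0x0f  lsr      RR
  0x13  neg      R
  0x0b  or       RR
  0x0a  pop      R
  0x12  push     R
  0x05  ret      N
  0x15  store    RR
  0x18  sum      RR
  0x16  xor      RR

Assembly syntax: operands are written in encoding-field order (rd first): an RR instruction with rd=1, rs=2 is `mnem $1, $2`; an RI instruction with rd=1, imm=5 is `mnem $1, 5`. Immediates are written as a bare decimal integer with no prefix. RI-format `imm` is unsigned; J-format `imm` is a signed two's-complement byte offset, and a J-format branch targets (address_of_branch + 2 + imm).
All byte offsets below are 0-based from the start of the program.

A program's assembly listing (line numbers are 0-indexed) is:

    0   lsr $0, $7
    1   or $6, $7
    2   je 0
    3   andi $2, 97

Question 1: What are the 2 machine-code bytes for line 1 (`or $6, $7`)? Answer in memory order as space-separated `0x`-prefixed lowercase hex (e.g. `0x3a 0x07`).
line 1 (or): pack op=0xb:5|rd=6:3|rs=7:3|pad=0:5 = 0x5ee0; big→ 5e e0

0x5e 0xe0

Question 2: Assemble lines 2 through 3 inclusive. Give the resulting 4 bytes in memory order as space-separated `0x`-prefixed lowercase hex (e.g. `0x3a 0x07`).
2. je fields op=0x9:5|imm=0:11 → word 4800h → 48 00
3. andi fields op=0x14:5|rd=2:3|imm=97:8 → word a261h → a2 61

0x48 0x00 0xa2 0x61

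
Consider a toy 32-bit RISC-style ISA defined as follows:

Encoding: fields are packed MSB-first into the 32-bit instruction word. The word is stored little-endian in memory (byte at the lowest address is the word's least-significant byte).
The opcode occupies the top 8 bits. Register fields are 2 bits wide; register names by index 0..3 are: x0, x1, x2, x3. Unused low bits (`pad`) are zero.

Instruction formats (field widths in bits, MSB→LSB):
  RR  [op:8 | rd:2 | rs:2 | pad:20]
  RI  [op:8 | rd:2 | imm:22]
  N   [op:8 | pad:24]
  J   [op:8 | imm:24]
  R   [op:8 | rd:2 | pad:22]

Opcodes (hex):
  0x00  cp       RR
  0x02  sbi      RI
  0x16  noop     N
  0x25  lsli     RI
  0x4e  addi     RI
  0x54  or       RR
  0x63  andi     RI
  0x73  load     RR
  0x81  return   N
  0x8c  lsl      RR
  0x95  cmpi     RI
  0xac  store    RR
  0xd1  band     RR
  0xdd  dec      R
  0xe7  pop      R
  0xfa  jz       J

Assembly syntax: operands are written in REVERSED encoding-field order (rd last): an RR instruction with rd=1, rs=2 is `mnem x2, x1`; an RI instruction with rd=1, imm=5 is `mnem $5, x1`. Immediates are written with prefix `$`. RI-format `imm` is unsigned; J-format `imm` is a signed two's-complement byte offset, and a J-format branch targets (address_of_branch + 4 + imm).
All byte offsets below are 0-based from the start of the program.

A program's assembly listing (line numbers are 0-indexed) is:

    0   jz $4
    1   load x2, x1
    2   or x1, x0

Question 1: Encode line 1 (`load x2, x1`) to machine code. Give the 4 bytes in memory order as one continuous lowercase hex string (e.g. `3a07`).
00006073

L1: load op=0x73:8|rd=1:2|rs=2:2|pad=0:20 ⇒ 0x73600000 ⇒ little 00 00 60 73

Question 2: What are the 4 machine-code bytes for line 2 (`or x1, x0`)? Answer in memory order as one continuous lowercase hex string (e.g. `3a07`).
00001054

2. or fields op=0x54:8|rd=0:2|rs=1:2|pad=0:20 → word 54100000h → 00 00 10 54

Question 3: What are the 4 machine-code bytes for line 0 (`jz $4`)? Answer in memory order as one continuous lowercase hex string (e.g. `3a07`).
line 0 (jz): pack op=0xfa:8|imm=4:24 = 0xfa000004; little→ 04 00 00 fa

040000fa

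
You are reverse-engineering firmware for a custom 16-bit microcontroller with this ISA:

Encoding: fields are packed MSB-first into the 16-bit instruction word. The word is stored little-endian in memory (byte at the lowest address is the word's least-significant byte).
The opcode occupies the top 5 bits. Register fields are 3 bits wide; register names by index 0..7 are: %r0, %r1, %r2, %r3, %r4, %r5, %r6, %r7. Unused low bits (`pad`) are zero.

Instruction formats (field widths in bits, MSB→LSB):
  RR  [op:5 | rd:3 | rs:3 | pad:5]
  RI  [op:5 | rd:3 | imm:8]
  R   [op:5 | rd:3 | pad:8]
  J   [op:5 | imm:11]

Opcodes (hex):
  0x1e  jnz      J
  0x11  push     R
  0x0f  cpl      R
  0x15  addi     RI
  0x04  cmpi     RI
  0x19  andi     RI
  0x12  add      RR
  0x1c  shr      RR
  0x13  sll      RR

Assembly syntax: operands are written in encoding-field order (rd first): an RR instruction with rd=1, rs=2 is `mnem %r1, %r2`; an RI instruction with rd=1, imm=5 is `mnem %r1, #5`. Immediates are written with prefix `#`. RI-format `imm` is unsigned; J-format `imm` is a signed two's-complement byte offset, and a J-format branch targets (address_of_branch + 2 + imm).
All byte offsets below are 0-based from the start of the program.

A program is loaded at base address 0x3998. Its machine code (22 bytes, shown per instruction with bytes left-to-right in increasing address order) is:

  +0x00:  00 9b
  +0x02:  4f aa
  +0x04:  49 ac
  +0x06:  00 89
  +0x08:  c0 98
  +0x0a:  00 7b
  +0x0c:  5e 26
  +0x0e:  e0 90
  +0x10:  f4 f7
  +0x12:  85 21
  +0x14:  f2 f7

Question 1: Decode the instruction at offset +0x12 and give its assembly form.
off 0x12: read 85 21 as little → 0x2185
  op=0x2185>>11=0x4 ⇒ cmpi (RI)
  [10:8] rd=1 = %r1
  [7:0] imm=133 = #133

cmpi %r1, #133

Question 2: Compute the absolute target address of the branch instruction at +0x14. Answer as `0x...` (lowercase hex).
off 0x14: read f2 f7 as little → 0xf7f2
  op=0xf7f2>>11=0x1e ⇒ jnz (J)
  [10:0] imm=2034 (s11→-14) = #-14
  target = base 0x3998 + off 0x14 + 2 + imm -14 = 0x39a0

0x39a0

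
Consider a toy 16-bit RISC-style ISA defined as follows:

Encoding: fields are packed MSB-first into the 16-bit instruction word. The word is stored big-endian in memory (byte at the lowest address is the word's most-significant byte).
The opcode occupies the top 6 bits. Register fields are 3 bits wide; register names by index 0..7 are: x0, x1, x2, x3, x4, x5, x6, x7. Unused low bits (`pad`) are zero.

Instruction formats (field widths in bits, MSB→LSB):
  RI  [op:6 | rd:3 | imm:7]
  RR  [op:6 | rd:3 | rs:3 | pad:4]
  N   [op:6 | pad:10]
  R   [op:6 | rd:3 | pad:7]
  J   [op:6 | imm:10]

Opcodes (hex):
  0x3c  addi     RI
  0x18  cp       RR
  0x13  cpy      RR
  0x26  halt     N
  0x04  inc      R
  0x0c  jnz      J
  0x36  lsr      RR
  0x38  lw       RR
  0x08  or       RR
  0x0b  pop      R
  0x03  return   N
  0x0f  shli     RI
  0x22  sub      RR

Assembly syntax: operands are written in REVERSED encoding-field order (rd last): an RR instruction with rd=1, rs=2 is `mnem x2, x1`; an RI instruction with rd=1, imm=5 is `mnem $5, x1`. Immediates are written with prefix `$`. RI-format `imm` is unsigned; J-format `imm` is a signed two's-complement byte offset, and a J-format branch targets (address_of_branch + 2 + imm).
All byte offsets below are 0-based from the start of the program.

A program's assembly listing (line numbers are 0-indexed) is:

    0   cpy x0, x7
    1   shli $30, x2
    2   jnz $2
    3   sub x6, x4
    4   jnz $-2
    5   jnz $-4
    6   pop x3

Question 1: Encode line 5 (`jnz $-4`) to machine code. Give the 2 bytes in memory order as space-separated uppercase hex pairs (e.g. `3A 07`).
L5: jnz op=0xc:6|imm=-4:10 ⇒ 0x33fc ⇒ big 33 fc

33 FC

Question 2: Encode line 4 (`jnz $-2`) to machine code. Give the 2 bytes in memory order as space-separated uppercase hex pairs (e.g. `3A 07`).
33 FE

L4: jnz op=0xc:6|imm=-2:10 ⇒ 0x33fe ⇒ big 33 fe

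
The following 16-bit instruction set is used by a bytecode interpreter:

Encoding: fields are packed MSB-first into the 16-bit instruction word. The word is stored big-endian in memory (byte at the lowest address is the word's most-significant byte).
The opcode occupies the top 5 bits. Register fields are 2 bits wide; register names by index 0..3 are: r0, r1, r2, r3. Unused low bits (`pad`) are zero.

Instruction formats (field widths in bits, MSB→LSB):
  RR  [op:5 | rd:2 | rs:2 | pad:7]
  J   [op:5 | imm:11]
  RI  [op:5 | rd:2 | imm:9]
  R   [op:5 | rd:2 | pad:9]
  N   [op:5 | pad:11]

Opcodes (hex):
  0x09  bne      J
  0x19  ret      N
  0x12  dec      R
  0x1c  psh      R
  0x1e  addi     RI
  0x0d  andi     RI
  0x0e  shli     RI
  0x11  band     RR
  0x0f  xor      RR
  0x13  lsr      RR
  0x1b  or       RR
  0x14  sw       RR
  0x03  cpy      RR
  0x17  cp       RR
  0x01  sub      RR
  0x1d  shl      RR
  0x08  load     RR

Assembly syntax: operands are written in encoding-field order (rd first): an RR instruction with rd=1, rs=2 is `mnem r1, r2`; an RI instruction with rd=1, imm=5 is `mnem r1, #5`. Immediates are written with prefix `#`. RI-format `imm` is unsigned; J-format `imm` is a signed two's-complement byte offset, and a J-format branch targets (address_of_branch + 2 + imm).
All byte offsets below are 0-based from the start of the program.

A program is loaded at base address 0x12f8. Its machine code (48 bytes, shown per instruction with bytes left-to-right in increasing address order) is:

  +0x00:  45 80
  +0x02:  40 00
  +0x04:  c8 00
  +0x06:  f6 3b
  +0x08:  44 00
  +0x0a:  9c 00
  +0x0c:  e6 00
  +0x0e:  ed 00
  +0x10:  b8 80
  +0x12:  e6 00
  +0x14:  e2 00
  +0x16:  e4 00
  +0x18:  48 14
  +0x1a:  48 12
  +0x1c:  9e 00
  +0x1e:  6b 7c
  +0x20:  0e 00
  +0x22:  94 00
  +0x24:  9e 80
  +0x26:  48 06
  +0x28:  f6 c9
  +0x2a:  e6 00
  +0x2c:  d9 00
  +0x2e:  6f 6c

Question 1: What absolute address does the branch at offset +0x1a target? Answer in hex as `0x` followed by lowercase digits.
0x1326

+0x1a: 48 12 ⇒ word 0x4812 (big)
  opcode bits[15:11]=0x9: bne/J
  imm: (w>>0)&0x7ff=0x12 → #18
  target = base 0x12f8 + off 0x1a + 2 + imm 18 = 0x1326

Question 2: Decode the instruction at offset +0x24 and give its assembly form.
lsr r3, r1

[24] 9e 80 → 0x9e80
  opcode bits[15:11]=0x13: lsr/RR
  rd@[10:9]=0x3 ⇒ r3
  rs@[8:7]=0x1 ⇒ r1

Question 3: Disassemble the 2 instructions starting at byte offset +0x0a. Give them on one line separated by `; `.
[0a] 9c 00 → 0x9c00
  op=0x9c00>>11=0x13 ⇒ lsr (RR)
  [10:9] rd=2 = r2
  [8:7] rs=0 = r0
[0c] e6 00 → 0xe600
  op=0xe600>>11=0x1c ⇒ psh (R)
  [10:9] rd=3 = r3

lsr r2, r0; psh r3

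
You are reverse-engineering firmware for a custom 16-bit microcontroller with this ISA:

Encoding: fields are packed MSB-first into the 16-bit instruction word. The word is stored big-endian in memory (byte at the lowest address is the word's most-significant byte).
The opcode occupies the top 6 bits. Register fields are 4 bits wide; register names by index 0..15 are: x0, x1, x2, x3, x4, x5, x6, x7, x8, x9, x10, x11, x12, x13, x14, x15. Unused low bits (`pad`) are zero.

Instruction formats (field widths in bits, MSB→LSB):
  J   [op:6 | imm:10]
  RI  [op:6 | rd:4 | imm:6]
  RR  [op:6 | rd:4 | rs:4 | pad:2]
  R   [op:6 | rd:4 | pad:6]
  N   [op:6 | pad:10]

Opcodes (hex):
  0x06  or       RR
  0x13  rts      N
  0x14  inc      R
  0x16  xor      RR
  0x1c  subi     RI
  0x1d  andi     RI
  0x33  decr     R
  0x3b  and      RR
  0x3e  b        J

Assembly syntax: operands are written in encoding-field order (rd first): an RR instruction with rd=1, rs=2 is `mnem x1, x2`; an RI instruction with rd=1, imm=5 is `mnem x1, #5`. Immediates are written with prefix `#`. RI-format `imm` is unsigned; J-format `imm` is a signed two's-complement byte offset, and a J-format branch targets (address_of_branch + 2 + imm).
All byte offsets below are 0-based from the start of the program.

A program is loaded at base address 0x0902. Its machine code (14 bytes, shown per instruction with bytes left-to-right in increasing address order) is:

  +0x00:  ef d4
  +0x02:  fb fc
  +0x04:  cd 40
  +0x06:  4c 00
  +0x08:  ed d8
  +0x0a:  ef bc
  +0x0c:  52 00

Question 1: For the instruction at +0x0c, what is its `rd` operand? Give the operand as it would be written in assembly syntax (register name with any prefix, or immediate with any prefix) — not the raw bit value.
[0c] 52 00 → 0x5200
  top 6b → 0x14 → inc [R]
  rd@[9:6]=0x8 ⇒ x8

x8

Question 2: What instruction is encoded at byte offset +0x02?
b #-4

off 0x02: read fb fc as big → 0xfbfc
  op=0xfbfc>>10=0x3e ⇒ b (J)
  [9:0] imm=1020 (s10→-4) = #-4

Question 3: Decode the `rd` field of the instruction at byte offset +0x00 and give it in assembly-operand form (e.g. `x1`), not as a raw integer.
off 0x00: read ef d4 as big → 0xefd4
  opcode bits[15:10]=0x3b: and/RR
  rd: (w>>6)&0xf=0xf → x15
  rs: (w>>2)&0xf=0x5 → x5

x15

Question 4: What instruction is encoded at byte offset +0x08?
+0x08: ed d8 ⇒ word 0xedd8 (big)
  op=0xedd8>>10=0x3b ⇒ and (RR)
  rd: (w>>6)&0xf=0x7 → x7
  rs: (w>>2)&0xf=0x6 → x6

and x7, x6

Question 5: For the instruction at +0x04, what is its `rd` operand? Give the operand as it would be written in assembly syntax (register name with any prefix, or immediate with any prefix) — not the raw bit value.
x5

+0x04: cd 40 ⇒ word 0xcd40 (big)
  op=0xcd40>>10=0x33 ⇒ decr (R)
  [9:6] rd=5 = x5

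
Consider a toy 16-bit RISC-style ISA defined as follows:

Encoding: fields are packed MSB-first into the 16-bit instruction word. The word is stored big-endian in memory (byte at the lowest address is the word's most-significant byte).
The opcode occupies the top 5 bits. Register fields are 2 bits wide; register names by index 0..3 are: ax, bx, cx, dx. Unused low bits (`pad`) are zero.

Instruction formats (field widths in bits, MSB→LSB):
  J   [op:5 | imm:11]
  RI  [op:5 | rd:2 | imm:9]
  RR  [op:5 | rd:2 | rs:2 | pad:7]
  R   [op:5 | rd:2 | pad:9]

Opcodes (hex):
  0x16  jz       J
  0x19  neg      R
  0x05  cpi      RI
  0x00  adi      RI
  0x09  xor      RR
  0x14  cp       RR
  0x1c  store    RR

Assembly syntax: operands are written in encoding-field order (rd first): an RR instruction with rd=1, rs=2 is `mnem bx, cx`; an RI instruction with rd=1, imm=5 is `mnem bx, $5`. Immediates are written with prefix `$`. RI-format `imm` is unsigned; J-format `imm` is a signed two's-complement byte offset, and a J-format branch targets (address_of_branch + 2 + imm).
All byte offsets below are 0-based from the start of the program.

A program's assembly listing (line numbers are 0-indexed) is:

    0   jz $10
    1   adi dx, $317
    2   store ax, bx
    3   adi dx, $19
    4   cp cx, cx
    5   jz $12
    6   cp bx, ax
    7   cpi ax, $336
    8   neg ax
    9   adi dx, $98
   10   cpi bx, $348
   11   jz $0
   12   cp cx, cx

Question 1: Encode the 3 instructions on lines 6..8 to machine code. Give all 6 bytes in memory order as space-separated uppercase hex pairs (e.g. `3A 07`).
A2 00 29 50 C8 00

line 6 (cp): pack op=0x14:5|rd=1:2|rs=0:2|pad=0:7 = 0xa200; big→ a2 00
line 7 (cpi): pack op=0x5:5|rd=0:2|imm=336:9 = 0x2950; big→ 29 50
line 8 (neg): pack op=0x19:5|rd=0:2|pad=0:9 = 0xc800; big→ c8 00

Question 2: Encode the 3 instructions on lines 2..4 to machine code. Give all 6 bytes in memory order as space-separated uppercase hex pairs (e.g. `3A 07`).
L2: store op=0x1c:5|rd=0:2|rs=1:2|pad=0:7 ⇒ 0xe080 ⇒ big e0 80
L3: adi op=0x0:5|rd=3:2|imm=19:9 ⇒ 0x0613 ⇒ big 06 13
L4: cp op=0x14:5|rd=2:2|rs=2:2|pad=0:7 ⇒ 0xa500 ⇒ big a5 00

E0 80 06 13 A5 00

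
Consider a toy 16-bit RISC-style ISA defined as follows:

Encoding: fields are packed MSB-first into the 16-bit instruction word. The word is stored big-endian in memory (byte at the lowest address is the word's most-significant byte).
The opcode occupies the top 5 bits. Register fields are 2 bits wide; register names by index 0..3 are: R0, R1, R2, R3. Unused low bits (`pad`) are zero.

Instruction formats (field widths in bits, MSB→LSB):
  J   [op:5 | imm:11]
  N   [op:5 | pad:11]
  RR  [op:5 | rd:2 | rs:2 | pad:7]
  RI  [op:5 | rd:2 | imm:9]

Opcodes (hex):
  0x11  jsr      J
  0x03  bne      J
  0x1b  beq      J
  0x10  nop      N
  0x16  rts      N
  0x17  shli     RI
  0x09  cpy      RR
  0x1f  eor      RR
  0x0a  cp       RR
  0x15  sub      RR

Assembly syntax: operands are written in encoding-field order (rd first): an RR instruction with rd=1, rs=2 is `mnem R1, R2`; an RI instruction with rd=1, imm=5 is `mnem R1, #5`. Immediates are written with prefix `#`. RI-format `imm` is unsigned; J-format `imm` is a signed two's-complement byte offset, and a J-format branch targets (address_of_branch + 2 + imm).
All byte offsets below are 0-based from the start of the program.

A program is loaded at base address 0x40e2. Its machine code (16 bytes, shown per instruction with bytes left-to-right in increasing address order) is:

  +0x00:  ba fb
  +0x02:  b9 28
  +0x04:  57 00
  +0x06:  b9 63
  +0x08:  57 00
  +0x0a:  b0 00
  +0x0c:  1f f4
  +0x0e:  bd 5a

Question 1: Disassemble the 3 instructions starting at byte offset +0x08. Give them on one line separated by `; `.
@+08  big-endian(57 00) = 0x5700
  opcode bits[15:11]=0xa: cp/RR
  rd: (w>>9)&0x3=0x3 → R3
  rs: (w>>7)&0x3=0x2 → R2
@+0a  big-endian(b0 00) = 0xb000
  opcode bits[15:11]=0x16: rts/N
@+0c  big-endian(1f f4) = 0x1ff4
  opcode bits[15:11]=0x3: bne/J
  imm: (w>>0)&0x7ff=0x7f4 (s11→-12) → #-12

cp R3, R2; rts; bne #-12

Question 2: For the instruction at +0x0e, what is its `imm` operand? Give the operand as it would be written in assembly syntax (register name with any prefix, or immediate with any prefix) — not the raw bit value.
#346

@+0e  big-endian(bd 5a) = 0xbd5a
  top 5b → 0x17 → shli [RI]
  rd@[10:9]=0x2 ⇒ R2
  imm@[8:0]=0x15a ⇒ #346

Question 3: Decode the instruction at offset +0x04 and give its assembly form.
+0x04: 57 00 ⇒ word 0x5700 (big)
  top 5b → 0xa → cp [RR]
  rd: (w>>9)&0x3=0x3 → R3
  rs: (w>>7)&0x3=0x2 → R2

cp R3, R2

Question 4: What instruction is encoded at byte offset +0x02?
+0x02: b9 28 ⇒ word 0xb928 (big)
  opcode bits[15:11]=0x17: shli/RI
  rd: (w>>9)&0x3=0x0 → R0
  imm: (w>>0)&0x1ff=0x128 → #296

shli R0, #296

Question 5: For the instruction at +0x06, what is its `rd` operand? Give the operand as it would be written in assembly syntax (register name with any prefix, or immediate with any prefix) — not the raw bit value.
off 0x06: read b9 63 as big → 0xb963
  opcode bits[15:11]=0x17: shli/RI
  [10:9] rd=0 = R0
  [8:0] imm=355 = #355

R0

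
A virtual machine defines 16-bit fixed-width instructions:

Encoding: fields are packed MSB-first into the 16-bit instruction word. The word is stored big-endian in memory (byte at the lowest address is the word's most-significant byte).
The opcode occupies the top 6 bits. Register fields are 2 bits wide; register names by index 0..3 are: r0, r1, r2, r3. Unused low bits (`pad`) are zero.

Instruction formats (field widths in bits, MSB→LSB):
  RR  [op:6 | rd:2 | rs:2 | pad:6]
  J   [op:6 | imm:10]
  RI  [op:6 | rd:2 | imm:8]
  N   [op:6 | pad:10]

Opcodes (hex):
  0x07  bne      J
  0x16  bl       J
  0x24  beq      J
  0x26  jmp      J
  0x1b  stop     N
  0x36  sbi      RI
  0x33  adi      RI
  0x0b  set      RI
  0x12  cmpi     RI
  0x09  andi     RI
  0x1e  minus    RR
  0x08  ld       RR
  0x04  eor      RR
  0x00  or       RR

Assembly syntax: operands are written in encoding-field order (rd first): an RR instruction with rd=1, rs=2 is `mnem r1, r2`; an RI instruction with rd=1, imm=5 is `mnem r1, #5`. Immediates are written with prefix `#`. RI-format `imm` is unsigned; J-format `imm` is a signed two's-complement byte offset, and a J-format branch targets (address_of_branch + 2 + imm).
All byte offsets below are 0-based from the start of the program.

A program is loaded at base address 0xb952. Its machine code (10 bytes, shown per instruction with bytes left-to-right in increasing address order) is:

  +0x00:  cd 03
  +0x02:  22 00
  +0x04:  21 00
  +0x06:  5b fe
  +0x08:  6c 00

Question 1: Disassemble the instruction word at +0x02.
ld r2, r0

@+02  big-endian(22 00) = 0x2200
  opcode bits[15:10]=0x8: ld/RR
  rd@[9:8]=0x2 ⇒ r2
  rs@[7:6]=0x0 ⇒ r0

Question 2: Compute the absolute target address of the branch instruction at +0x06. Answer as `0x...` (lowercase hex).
0xb958

@+06  big-endian(5b fe) = 0x5bfe
  op=0x5bfe>>10=0x16 ⇒ bl (J)
  [9:0] imm=1022 (s10→-2) = #-2
  target = base 0xb952 + off 0x06 + 2 + imm -2 = 0xb958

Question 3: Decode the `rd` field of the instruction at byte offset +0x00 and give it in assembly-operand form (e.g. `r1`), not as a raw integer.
r1

off 0x00: read cd 03 as big → 0xcd03
  op=0xcd03>>10=0x33 ⇒ adi (RI)
  rd@[9:8]=0x1 ⇒ r1
  imm@[7:0]=0x3 ⇒ #3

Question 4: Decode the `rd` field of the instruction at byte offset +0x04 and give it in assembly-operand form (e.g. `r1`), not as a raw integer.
r1

+0x04: 21 00 ⇒ word 0x2100 (big)
  opcode bits[15:10]=0x8: ld/RR
  [9:8] rd=1 = r1
  [7:6] rs=0 = r0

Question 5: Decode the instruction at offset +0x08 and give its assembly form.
stop

off 0x08: read 6c 00 as big → 0x6c00
  opcode bits[15:10]=0x1b: stop/N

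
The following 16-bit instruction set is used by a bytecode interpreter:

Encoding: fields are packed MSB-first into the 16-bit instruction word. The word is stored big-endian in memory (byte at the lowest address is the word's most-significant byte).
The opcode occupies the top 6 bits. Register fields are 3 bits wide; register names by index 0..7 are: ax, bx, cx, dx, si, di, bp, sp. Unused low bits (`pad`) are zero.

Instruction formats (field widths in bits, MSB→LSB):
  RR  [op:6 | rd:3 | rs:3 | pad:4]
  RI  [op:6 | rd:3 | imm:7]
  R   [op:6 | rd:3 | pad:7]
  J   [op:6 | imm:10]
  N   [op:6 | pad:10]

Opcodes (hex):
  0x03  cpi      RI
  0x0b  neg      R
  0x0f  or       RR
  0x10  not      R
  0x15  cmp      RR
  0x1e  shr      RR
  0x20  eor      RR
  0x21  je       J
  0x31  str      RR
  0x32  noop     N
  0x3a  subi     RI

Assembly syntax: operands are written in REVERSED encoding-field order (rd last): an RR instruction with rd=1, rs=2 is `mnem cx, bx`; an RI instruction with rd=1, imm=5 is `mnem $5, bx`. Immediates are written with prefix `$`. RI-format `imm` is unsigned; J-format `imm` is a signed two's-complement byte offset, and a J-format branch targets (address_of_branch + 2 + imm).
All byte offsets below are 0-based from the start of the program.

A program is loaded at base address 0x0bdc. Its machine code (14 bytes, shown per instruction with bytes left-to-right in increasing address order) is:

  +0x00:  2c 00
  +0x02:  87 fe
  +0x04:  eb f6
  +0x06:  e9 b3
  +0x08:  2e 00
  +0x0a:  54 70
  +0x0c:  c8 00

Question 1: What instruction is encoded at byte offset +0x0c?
[0c] c8 00 → 0xc800
  opcode bits[15:10]=0x32: noop/N

noop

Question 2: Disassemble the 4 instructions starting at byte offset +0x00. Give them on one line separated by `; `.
@+00  big-endian(2c 00) = 0x2c00
  top 6b → 0xb → neg [R]
  rd@[9:7]=0x0 ⇒ ax
@+02  big-endian(87 fe) = 0x87fe
  top 6b → 0x21 → je [J]
  imm@[9:0]=0x3fe (s10→-2) ⇒ $-2
@+04  big-endian(eb f6) = 0xebf6
  top 6b → 0x3a → subi [RI]
  rd@[9:7]=0x7 ⇒ sp
  imm@[6:0]=0x76 ⇒ $118
@+06  big-endian(e9 b3) = 0xe9b3
  top 6b → 0x3a → subi [RI]
  rd@[9:7]=0x3 ⇒ dx
  imm@[6:0]=0x33 ⇒ $51

neg ax; je $-2; subi $118, sp; subi $51, dx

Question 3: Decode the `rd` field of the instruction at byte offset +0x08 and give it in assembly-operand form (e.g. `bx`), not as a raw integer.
si

off 0x08: read 2e 00 as big → 0x2e00
  top 6b → 0xb → neg [R]
  rd: (w>>7)&0x7=0x4 → si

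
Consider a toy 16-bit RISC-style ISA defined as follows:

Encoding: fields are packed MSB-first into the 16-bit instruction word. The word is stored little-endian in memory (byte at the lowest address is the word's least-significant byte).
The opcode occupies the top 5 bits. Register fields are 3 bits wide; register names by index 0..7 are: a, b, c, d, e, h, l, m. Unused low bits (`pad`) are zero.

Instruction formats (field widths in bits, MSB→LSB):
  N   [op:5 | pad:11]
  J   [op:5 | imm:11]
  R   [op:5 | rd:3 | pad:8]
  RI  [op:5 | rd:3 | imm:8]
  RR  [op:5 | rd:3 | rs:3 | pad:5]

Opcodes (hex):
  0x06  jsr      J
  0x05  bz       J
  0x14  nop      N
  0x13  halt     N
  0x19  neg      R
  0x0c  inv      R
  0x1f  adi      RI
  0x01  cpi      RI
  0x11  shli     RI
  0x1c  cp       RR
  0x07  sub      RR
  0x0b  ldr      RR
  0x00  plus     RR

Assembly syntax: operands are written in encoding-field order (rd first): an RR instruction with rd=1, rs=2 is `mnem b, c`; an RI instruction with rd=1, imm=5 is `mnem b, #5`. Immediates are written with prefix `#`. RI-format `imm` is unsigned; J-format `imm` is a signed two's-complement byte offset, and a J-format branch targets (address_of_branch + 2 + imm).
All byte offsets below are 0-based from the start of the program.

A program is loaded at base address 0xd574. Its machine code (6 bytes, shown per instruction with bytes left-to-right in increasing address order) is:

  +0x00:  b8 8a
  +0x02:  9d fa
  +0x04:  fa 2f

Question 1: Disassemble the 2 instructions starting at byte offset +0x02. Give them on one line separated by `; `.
[02] 9d fa → 0xfa9d
  top 5b → 0x1f → adi [RI]
  rd@[10:8]=0x2 ⇒ c
  imm@[7:0]=0x9d ⇒ #157
[04] fa 2f → 0x2ffa
  top 5b → 0x5 → bz [J]
  imm@[10:0]=0x7fa (s11→-6) ⇒ #-6

adi c, #157; bz #-6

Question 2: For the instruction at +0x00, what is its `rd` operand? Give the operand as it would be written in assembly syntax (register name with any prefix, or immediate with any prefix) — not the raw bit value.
c

+0x00: b8 8a ⇒ word 0x8ab8 (little)
  op=0x8ab8>>11=0x11 ⇒ shli (RI)
  [10:8] rd=2 = c
  [7:0] imm=184 = #184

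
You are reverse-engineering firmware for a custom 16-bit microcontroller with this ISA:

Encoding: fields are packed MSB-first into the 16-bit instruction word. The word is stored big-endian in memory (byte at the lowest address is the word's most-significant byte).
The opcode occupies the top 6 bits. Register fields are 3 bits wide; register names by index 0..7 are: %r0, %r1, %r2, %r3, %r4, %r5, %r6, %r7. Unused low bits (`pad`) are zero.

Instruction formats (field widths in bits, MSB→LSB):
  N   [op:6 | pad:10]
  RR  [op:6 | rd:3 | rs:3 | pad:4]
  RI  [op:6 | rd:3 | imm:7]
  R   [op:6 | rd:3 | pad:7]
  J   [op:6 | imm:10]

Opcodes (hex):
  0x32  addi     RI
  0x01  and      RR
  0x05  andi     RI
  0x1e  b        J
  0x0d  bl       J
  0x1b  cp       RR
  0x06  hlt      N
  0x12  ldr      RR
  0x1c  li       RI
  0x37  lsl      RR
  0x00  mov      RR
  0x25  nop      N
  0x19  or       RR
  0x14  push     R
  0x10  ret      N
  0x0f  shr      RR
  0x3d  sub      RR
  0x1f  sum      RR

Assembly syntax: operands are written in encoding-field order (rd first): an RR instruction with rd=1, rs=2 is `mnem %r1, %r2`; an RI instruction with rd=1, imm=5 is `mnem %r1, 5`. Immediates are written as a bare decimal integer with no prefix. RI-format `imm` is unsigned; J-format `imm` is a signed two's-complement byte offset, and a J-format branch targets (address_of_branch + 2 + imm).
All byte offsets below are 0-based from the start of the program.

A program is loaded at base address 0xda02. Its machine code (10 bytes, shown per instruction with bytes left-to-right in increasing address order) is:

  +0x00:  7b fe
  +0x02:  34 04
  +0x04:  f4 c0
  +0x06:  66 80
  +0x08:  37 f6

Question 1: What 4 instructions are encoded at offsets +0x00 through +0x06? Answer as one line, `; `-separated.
off 0x00: read 7b fe as big → 0x7bfe
  opcode bits[15:10]=0x1e: b/J
  imm@[9:0]=0x3fe (s10→-2) ⇒ -2
off 0x02: read 34 04 as big → 0x3404
  opcode bits[15:10]=0xd: bl/J
  imm@[9:0]=0x4 ⇒ 4
off 0x04: read f4 c0 as big → 0xf4c0
  opcode bits[15:10]=0x3d: sub/RR
  rd@[9:7]=0x1 ⇒ %r1
  rs@[6:4]=0x4 ⇒ %r4
off 0x06: read 66 80 as big → 0x6680
  opcode bits[15:10]=0x19: or/RR
  rd@[9:7]=0x5 ⇒ %r5
  rs@[6:4]=0x0 ⇒ %r0

b -2; bl 4; sub %r1, %r4; or %r5, %r0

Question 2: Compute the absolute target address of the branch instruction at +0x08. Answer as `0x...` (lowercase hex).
0xda02

+0x08: 37 f6 ⇒ word 0x37f6 (big)
  op=0x37f6>>10=0xd ⇒ bl (J)
  imm@[9:0]=0x3f6 (s10→-10) ⇒ -10
  target = base 0xda02 + off 0x08 + 2 + imm -10 = 0xda02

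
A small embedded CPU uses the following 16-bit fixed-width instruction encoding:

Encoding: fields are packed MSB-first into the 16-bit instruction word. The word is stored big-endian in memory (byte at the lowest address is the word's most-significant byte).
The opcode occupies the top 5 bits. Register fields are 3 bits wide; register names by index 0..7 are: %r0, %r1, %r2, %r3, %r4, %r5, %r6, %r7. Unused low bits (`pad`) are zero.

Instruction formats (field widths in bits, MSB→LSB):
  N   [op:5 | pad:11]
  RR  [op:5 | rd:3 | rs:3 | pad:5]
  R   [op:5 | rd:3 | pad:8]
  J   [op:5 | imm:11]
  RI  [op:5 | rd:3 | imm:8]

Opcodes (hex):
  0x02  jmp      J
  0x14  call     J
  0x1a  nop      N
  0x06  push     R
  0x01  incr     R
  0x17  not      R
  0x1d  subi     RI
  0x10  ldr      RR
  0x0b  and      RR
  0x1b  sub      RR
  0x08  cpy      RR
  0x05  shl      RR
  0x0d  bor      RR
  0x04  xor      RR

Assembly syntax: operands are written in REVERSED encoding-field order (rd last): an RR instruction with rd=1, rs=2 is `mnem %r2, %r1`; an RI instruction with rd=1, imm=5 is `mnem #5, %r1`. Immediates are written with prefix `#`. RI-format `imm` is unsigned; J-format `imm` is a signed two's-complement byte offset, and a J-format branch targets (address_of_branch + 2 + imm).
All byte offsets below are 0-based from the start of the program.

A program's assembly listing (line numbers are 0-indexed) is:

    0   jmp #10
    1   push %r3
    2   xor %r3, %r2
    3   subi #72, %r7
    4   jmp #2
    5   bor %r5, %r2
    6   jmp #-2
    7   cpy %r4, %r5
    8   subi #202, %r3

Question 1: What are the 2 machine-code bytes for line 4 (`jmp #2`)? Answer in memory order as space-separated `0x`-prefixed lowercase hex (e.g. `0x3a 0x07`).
line 4 (jmp): pack op=0x2:5|imm=2:11 = 0x1002; big→ 10 02

0x10 0x02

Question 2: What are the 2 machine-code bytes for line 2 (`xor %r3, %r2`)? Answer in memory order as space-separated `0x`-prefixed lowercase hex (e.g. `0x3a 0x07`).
0x22 0x60

L2: xor op=0x4:5|rd=2:3|rs=3:3|pad=0:5 ⇒ 0x2260 ⇒ big 22 60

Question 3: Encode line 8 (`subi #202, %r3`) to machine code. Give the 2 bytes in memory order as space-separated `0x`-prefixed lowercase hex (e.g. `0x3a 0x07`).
8. subi fields op=0x1d:5|rd=3:3|imm=202:8 → word ebcah → eb ca

0xeb 0xca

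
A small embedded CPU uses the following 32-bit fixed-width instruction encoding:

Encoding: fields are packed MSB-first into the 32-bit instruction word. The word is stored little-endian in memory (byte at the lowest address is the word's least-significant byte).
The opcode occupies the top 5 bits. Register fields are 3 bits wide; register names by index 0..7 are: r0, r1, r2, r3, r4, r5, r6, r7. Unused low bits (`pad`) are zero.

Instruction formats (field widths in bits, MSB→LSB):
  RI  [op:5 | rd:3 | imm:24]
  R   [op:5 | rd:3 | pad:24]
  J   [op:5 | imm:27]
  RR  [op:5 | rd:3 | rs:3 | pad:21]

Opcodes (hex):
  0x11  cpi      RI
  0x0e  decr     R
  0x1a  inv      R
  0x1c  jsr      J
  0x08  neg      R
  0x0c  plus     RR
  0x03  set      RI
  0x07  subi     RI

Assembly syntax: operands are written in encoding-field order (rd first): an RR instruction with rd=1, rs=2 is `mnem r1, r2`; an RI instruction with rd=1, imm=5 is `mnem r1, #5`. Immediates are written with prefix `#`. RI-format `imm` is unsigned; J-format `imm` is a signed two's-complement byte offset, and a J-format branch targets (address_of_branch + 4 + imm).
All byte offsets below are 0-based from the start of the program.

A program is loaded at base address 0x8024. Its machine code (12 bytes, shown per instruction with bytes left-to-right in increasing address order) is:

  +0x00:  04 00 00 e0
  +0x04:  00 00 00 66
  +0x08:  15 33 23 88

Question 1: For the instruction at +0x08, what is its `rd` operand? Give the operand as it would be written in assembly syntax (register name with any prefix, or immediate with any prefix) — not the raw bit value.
@+08  little-endian(15 33 23 88) = 0x88233315
  op=0x88233315>>27=0x11 ⇒ cpi (RI)
  rd: (w>>24)&0x7=0x0 → r0
  imm: (w>>0)&0xffffff=0x233315 → #2306837

r0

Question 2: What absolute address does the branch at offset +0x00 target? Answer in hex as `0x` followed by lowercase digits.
[00] 04 00 00 e0 → 0xe0000004
  opcode bits[31:27]=0x1c: jsr/J
  imm@[26:0]=0x4 ⇒ #4
  target = base 0x8024 + off 0x00 + 4 + imm 4 = 0x802c

0x802c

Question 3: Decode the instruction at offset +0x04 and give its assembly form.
[04] 00 00 00 66 → 0x66000000
  opcode bits[31:27]=0xc: plus/RR
  [26:24] rd=6 = r6
  [23:21] rs=0 = r0

plus r6, r0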